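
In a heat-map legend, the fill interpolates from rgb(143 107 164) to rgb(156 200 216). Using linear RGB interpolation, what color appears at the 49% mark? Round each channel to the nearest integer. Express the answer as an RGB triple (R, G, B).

49% corresponds to t = 0.49.
R = 143 + 0.49 × (156 − 143) = 143 + 0.49 × 13 = 149.37 → 149
G = 107 + 0.49 × (200 − 107) = 107 + 0.49 × 93 = 152.57 → 153
B = 164 + 0.49 × (216 − 164) = 164 + 0.49 × 52 = 189.48 → 189
So the blended color is (149, 153, 189), about #9599bd.

(149, 153, 189)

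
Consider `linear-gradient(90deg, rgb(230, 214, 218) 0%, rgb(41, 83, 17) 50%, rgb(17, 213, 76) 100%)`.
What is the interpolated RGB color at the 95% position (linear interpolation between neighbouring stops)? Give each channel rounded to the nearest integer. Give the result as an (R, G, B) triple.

(19, 200, 70)

95% lies between the 50% and 100% stops, so the local fraction is t = (95 − 50)/(100 − 50) = 45/50 ≈ 0.9.
R = 41 + 0.9 × (17 − 41) = 19.4 → 19
G = 83 + 0.9 × (213 − 83) = 200 → 200
B = 17 + 0.9 × (76 − 17) = 70.1 → 70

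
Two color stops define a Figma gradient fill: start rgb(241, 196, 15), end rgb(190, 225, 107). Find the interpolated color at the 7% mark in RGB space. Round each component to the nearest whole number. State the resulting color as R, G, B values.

7% corresponds to t = 0.07.
R = 241 + 0.07 × (190 − 241) = 241 + 0.07 × -51 = 237.43 → 237
G = 196 + 0.07 × (225 − 196) = 196 + 0.07 × 29 = 198.03 → 198
B = 15 + 0.07 × (107 − 15) = 15 + 0.07 × 92 = 21.44 → 21

(237, 198, 21)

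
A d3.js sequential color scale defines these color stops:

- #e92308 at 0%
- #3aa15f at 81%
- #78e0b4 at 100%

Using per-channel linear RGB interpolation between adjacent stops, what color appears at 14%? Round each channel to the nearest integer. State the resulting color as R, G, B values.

(203, 57, 23)

14% lies between the 0% and 81% stops, so the local fraction is t = (14 − 0)/(81 − 0) = 14/81 ≈ 0.1728.
#e92308 → (233, 35, 8); #3aa15f → (58, 161, 95).
R = 233 + 0.1728 × (58 − 233) = 202.76 → 203
G = 35 + 0.1728 × (161 − 35) = 56.773 → 57
B = 8 + 0.1728 × (95 − 8) = 23.034 → 23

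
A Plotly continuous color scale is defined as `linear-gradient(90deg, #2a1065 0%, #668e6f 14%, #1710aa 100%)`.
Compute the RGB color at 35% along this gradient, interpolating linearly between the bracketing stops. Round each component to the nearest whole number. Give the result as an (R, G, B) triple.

35% lies between the 14% and 100% stops, so the local fraction is t = (35 − 14)/(100 − 14) = 21/86 ≈ 0.2442.
#668e6f → (102, 142, 111); #1710aa → (23, 16, 170).
R = 102 + 0.2442 × (23 − 102) = 82.708 → 83
G = 142 + 0.2442 × (16 − 142) = 111.231 → 111
B = 111 + 0.2442 × (170 − 111) = 125.408 → 125

(83, 111, 125)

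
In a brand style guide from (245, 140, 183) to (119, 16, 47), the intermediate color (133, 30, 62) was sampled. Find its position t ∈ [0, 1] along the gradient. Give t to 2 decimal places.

Invert the lerp on the B channel (largest span, 136): t = (62 − 183) / (47 − 183) = -121/-136 = 0.88971.
Check on R: (133 − 245)/(119 − 245) = 0.8889 ✓

0.89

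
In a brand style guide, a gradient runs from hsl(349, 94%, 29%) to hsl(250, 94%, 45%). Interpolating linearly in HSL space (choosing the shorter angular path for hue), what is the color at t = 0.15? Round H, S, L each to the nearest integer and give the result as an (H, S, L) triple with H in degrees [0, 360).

(334, 94, 31)

Hue arc: Δh = 250 − 349 = -99° (|Δh| ≤ 180, already the shorter path).
H = 349 + 0.15 × (-99) = 334.15 → 334°
S = 94 + 0.15 × (94 − 94) = 94 → 94%
L = 29 + 0.15 × (45 − 29) = 31.4 → 31%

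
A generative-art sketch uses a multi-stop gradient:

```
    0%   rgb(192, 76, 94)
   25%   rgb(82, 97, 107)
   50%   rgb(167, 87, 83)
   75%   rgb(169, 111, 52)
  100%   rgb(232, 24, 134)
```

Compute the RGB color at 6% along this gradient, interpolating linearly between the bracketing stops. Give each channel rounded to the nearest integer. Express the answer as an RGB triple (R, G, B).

(166, 81, 97)

6% lies between the 0% and 25% stops, so the local fraction is t = (6 − 0)/(25 − 0) = 6/25 ≈ 0.24.
R = 192 + 0.24 × (82 − 192) = 165.6 → 166
G = 76 + 0.24 × (97 − 76) = 81.04 → 81
B = 94 + 0.24 × (107 − 94) = 97.12 → 97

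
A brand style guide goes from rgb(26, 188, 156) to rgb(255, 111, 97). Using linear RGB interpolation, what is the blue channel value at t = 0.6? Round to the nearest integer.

B = 156 + 0.6 × (97 − 156) = 120.6 → 121

121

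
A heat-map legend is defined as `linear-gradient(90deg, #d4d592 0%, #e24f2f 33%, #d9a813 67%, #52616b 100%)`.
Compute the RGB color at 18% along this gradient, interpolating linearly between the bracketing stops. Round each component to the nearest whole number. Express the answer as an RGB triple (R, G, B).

18% lies between the 0% and 33% stops, so the local fraction is t = (18 − 0)/(33 − 0) = 18/33 ≈ 0.5455.
#d4d592 → (212, 213, 146); #e24f2f → (226, 79, 47).
R = 212 + 0.5455 × (226 − 212) = 219.637 → 220
G = 213 + 0.5455 × (79 − 213) = 139.903 → 140
B = 146 + 0.5455 × (47 − 146) = 91.995 → 92

(220, 140, 92)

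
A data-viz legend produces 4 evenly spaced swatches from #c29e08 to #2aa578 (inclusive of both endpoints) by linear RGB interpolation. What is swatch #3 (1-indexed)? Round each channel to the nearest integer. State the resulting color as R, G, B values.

(93, 163, 83)

With 4 swatches and endpoints inclusive, swatch 3 sits at t = (3 − 1)/(4 − 1) = 2/3 ≈ 0.6667.
#c29e08 → (194, 158, 8); #2aa578 → (42, 165, 120).
R = 194 + 0.6667 × (42 − 194) = 92.662 → 93
G = 158 + 0.6667 × (165 − 158) = 162.667 → 163
B = 8 + 0.6667 × (120 − 8) = 82.67 → 83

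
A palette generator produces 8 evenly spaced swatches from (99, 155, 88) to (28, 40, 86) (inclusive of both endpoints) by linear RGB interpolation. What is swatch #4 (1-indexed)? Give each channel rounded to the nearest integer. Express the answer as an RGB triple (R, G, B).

(69, 106, 87)

With 8 swatches and endpoints inclusive, swatch 4 sits at t = (4 − 1)/(8 − 1) = 3/7 ≈ 0.4286.
R = 99 + 0.4286 × (28 − 99) = 68.569 → 69
G = 155 + 0.4286 × (40 − 155) = 105.711 → 106
B = 88 + 0.4286 × (86 − 88) = 87.143 → 87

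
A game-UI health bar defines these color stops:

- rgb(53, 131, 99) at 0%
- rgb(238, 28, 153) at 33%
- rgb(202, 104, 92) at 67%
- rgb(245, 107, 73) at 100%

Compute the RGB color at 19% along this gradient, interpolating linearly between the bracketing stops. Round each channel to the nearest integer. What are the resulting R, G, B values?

19% lies between the 0% and 33% stops, so the local fraction is t = (19 − 0)/(33 − 0) = 19/33 ≈ 0.5758.
R = 53 + 0.5758 × (238 − 53) = 159.523 → 160
G = 131 + 0.5758 × (28 − 131) = 71.693 → 72
B = 99 + 0.5758 × (153 − 99) = 130.093 → 130

(160, 72, 130)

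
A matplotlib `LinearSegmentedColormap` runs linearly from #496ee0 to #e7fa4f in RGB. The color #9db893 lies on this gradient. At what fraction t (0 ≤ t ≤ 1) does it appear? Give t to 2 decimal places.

Invert the lerp on the R channel (largest span, 158): t = (157 − 73) / (231 − 73) = 84/158 = 0.53165.
Check on G: (184 − 110)/(250 − 110) = 0.5286 ✓

0.53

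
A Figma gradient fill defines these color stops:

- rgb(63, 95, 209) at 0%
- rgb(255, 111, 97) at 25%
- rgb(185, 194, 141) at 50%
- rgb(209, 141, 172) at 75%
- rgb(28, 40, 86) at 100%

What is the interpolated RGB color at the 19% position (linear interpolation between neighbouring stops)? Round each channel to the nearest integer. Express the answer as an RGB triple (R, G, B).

19% lies between the 0% and 25% stops, so the local fraction is t = (19 − 0)/(25 − 0) = 19/25 ≈ 0.76.
R = 63 + 0.76 × (255 − 63) = 208.92 → 209
G = 95 + 0.76 × (111 − 95) = 107.16 → 107
B = 209 + 0.76 × (97 − 209) = 123.88 → 124

(209, 107, 124)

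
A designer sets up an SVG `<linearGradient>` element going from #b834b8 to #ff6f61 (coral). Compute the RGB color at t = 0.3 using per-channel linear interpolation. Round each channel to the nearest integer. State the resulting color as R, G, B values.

#b834b8 → (184, 52, 184); #ff6f61 → (255, 111, 97).
R = 184 + 0.3 × (255 − 184) = 184 + 0.3 × 71 = 205.3 → 205
G = 52 + 0.3 × (111 − 52) = 52 + 0.3 × 59 = 69.7 → 70
B = 184 + 0.3 × (97 − 184) = 184 + 0.3 × -87 = 157.9 → 158

(205, 70, 158)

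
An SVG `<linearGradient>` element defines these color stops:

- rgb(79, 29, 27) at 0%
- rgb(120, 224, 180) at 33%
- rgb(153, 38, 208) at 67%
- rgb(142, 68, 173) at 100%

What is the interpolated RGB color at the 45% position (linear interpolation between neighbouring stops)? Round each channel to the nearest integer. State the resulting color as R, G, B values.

(132, 158, 190)

45% lies between the 33% and 67% stops, so the local fraction is t = (45 − 33)/(67 − 33) = 12/34 ≈ 0.3529.
R = 120 + 0.3529 × (153 − 120) = 131.646 → 132
G = 224 + 0.3529 × (38 − 224) = 158.361 → 158
B = 180 + 0.3529 × (208 − 180) = 189.881 → 190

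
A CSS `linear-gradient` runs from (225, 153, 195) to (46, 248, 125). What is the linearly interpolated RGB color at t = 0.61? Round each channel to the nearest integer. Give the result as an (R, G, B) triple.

R = 225 + 0.61 × (46 − 225) = 225 + 0.61 × -179 = 115.81 → 116
G = 153 + 0.61 × (248 − 153) = 153 + 0.61 × 95 = 210.95 → 211
B = 195 + 0.61 × (125 − 195) = 195 + 0.61 × -70 = 152.3 → 152
So the blended color is (116, 211, 152), about #74d398.

(116, 211, 152)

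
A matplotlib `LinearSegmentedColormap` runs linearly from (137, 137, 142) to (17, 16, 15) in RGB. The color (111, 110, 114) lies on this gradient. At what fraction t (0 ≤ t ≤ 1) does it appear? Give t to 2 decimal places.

Invert the lerp on the B channel (largest span, 127): t = (114 − 142) / (15 − 142) = -28/-127 = 0.22047.
Check on R: (111 − 137)/(17 − 137) = 0.2167 ✓

0.22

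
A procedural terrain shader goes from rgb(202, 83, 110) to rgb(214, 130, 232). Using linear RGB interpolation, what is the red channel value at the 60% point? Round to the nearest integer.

R = 202 + 0.6 × (214 − 202) = 209.2 → 209

209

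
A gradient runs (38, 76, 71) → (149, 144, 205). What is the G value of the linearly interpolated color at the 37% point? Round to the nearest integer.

101

G = 76 + 0.37 × (144 − 76) = 101.16 → 101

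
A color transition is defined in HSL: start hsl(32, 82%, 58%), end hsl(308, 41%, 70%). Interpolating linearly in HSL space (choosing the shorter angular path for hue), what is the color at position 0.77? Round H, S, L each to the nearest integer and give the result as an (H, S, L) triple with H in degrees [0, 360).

Hue: 308 − 32 = 276°, but |276| > 180 so the shorter arc goes the other way: Δh = 276 − 360 = -84°.
H = 32 + 0.77 × (-84) = -32.68 → -33 → -33 mod 360 = 327°
S = 82 + 0.77 × (41 − 82) = 50.43 → 50%
L = 58 + 0.77 × (70 − 58) = 67.24 → 67%

(327, 50, 67)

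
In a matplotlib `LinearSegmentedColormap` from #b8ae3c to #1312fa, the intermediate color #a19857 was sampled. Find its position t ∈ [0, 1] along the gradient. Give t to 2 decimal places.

0.14

Invert the lerp on the B channel (largest span, 190): t = (87 − 60) / (250 − 60) = 27/190 = 0.14211.
Check on R: (161 − 184)/(19 − 184) = 0.1394 ✓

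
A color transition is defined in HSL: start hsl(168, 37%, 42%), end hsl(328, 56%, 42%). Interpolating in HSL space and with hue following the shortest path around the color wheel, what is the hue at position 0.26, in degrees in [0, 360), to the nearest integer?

210

Hue arc: Δh = 328 − 168 = 160° (|Δh| ≤ 180, already the shorter path).
H = 168 + 0.26 × (160) = 209.6 → 210°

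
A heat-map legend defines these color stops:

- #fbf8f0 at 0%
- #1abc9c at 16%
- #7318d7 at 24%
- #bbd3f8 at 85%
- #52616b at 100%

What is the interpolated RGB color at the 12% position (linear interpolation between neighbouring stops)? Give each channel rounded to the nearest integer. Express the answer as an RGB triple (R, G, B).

(82, 203, 177)

12% lies between the 0% and 16% stops, so the local fraction is t = (12 − 0)/(16 − 0) = 12/16 ≈ 0.75.
#fbf8f0 → (251, 248, 240); #1abc9c → (26, 188, 156).
R = 251 + 0.75 × (26 − 251) = 82.25 → 82
G = 248 + 0.75 × (188 − 248) = 203 → 203
B = 240 + 0.75 × (156 − 240) = 177 → 177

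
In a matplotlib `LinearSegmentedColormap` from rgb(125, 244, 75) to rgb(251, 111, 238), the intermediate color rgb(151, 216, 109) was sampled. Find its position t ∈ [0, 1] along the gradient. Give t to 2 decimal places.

0.21

Invert the lerp on the B channel (largest span, 163): t = (109 − 75) / (238 − 75) = 34/163 = 0.20859.
Check on R: (151 − 125)/(251 − 125) = 0.2063 ✓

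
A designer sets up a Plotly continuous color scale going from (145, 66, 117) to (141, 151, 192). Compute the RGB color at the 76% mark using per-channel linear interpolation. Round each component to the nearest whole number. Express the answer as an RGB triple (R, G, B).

76% corresponds to t = 0.76.
R = 145 + 0.76 × (141 − 145) = 145 + 0.76 × -4 = 141.96 → 142
G = 66 + 0.76 × (151 − 66) = 66 + 0.76 × 85 = 130.6 → 131
B = 117 + 0.76 × (192 − 117) = 117 + 0.76 × 75 = 174 → 174

(142, 131, 174)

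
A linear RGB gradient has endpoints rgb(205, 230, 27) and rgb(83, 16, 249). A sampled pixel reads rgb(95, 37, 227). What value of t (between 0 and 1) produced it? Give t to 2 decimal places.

Invert the lerp on the B channel (largest span, 222): t = (227 − 27) / (249 − 27) = 200/222 = 0.9009.
Check on R: (95 − 205)/(83 − 205) = 0.9016 ✓

0.90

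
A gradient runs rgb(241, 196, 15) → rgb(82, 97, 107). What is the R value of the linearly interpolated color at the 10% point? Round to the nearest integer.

R = 241 + 0.1 × (82 − 241) = 225.1 → 225

225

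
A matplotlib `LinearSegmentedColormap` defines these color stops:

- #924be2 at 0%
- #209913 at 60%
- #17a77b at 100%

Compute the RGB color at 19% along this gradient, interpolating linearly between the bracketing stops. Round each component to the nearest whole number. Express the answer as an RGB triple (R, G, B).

(110, 100, 160)

19% lies between the 0% and 60% stops, so the local fraction is t = (19 − 0)/(60 − 0) = 19/60 ≈ 0.3167.
#924be2 → (146, 75, 226); #209913 → (32, 153, 19).
R = 146 + 0.3167 × (32 − 146) = 109.896 → 110
G = 75 + 0.3167 × (153 − 75) = 99.703 → 100
B = 226 + 0.3167 × (19 − 226) = 160.443 → 160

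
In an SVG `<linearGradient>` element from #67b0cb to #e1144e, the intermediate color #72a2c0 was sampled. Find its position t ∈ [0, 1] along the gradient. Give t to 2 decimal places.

Invert the lerp on the G channel (largest span, 156): t = (162 − 176) / (20 − 176) = -14/-156 = 0.089744.
Check on R: (114 − 103)/(225 − 103) = 0.09016 ✓

0.09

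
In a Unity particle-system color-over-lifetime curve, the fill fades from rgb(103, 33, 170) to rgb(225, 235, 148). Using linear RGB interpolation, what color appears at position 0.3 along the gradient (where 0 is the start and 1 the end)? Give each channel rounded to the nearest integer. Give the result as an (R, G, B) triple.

(140, 94, 163)

R = 103 + 0.3 × (225 − 103) = 103 + 0.3 × 122 = 139.6 → 140
G = 33 + 0.3 × (235 − 33) = 33 + 0.3 × 202 = 93.6 → 94
B = 170 + 0.3 × (148 − 170) = 170 + 0.3 × -22 = 163.4 → 163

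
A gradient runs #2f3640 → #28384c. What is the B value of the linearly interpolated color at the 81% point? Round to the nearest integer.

74

B₁ = 64 (from #2f3640), B₂ = 76 (from #28384c).
B = 64 + 0.81 × (76 − 64) = 73.72 → 74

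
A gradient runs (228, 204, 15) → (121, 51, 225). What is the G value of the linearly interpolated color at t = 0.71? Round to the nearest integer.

95

G = 204 + 0.71 × (51 − 204) = 95.37 → 95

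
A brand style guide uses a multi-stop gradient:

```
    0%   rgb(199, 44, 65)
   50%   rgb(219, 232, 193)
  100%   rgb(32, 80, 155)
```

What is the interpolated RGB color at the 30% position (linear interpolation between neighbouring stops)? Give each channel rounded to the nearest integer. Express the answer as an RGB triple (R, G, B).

(211, 157, 142)

30% lies between the 0% and 50% stops, so the local fraction is t = (30 − 0)/(50 − 0) = 30/50 ≈ 0.6.
R = 199 + 0.6 × (219 − 199) = 211 → 211
G = 44 + 0.6 × (232 − 44) = 156.8 → 157
B = 65 + 0.6 × (193 − 65) = 141.8 → 142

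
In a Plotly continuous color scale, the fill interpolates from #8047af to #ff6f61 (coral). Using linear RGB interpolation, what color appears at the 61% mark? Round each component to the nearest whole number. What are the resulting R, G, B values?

#8047af → (128, 71, 175); #ff6f61 → (255, 111, 97).
61% corresponds to t = 0.61.
R = 128 + 0.61 × (255 − 128) = 128 + 0.61 × 127 = 205.47 → 205
G = 71 + 0.61 × (111 − 71) = 71 + 0.61 × 40 = 95.4 → 95
B = 175 + 0.61 × (97 − 175) = 175 + 0.61 × -78 = 127.42 → 127

(205, 95, 127)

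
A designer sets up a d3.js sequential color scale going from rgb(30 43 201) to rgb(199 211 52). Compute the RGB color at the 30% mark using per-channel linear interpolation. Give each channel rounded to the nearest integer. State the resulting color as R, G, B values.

30% corresponds to t = 0.3.
R = 30 + 0.3 × (199 − 30) = 30 + 0.3 × 169 = 80.7 → 81
G = 43 + 0.3 × (211 − 43) = 43 + 0.3 × 168 = 93.4 → 93
B = 201 + 0.3 × (52 − 201) = 201 + 0.3 × -149 = 156.3 → 156

(81, 93, 156)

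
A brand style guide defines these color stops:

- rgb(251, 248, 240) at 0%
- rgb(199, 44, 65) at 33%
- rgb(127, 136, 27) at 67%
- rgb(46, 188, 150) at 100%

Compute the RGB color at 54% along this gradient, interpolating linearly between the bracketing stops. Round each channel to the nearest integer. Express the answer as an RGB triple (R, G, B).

54% lies between the 33% and 67% stops, so the local fraction is t = (54 − 33)/(67 − 33) = 21/34 ≈ 0.6176.
R = 199 + 0.6176 × (127 − 199) = 154.533 → 155
G = 44 + 0.6176 × (136 − 44) = 100.819 → 101
B = 65 + 0.6176 × (27 − 65) = 41.531 → 42

(155, 101, 42)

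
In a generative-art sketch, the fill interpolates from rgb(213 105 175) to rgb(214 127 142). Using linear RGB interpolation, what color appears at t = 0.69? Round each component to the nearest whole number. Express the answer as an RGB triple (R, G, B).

R = 213 + 0.69 × (214 − 213) = 213 + 0.69 × 1 = 213.69 → 214
G = 105 + 0.69 × (127 − 105) = 105 + 0.69 × 22 = 120.18 → 120
B = 175 + 0.69 × (142 − 175) = 175 + 0.69 × -33 = 152.23 → 152

(214, 120, 152)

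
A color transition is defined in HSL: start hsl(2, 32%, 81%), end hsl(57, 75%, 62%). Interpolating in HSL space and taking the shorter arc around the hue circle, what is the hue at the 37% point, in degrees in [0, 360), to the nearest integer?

22

Hue arc: Δh = 57 − 2 = 55° (|Δh| ≤ 180, already the shorter path).
H = 2 + 0.37 × (55) = 22.35 → 22°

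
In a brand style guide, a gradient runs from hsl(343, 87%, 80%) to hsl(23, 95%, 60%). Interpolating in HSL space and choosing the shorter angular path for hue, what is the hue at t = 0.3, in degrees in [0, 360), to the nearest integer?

355

Hue: 23 − 343 = -320°, but |-320| > 180 so the shorter arc goes the other way: Δh = -320 + 360 = 40°.
H = 343 + 0.3 × (40) = 355 → 355°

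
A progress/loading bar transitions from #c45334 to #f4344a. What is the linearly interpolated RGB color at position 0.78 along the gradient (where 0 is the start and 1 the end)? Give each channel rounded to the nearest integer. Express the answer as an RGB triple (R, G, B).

(233, 59, 69)

#c45334 → (196, 83, 52); #f4344a → (244, 52, 74).
R = 196 + 0.78 × (244 − 196) = 196 + 0.78 × 48 = 233.44 → 233
G = 83 + 0.78 × (52 − 83) = 83 + 0.78 × -31 = 58.82 → 59
B = 52 + 0.78 × (74 − 52) = 52 + 0.78 × 22 = 69.16 → 69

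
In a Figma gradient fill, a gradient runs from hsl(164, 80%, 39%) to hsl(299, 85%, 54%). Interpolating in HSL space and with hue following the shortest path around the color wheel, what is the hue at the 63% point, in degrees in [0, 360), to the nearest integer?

Hue arc: Δh = 299 − 164 = 135° (|Δh| ≤ 180, already the shorter path).
H = 164 + 0.63 × (135) = 249.05 → 249°

249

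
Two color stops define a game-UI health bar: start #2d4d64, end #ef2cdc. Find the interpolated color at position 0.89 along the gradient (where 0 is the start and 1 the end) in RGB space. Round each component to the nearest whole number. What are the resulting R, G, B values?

(218, 48, 207)

#2d4d64 → (45, 77, 100); #ef2cdc → (239, 44, 220).
R = 45 + 0.89 × (239 − 45) = 45 + 0.89 × 194 = 217.66 → 218
G = 77 + 0.89 × (44 − 77) = 77 + 0.89 × -33 = 47.63 → 48
B = 100 + 0.89 × (220 − 100) = 100 + 0.89 × 120 = 206.8 → 207
So the blended color is (218, 48, 207), about #da30cf.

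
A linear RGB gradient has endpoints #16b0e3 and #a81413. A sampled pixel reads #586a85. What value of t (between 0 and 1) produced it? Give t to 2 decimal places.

0.45

Invert the lerp on the B channel (largest span, 208): t = (133 − 227) / (19 − 227) = -94/-208 = 0.45192.
Check on R: (88 − 22)/(168 − 22) = 0.4521 ✓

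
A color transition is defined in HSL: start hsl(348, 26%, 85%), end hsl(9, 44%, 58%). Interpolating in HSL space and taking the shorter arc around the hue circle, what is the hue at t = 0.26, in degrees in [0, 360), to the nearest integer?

Hue: 9 − 348 = -339°, but |-339| > 180 so the shorter arc goes the other way: Δh = -339 + 360 = 21°.
H = 348 + 0.26 × (21) = 353.46 → 353°

353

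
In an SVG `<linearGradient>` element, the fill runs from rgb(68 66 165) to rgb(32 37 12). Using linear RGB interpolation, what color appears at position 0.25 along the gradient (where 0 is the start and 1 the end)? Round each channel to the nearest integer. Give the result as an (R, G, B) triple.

(59, 59, 127)

R = 68 + 0.25 × (32 − 68) = 68 + 0.25 × -36 = 59 → 59
G = 66 + 0.25 × (37 − 66) = 66 + 0.25 × -29 = 58.75 → 59
B = 165 + 0.25 × (12 − 165) = 165 + 0.25 × -153 = 126.75 → 127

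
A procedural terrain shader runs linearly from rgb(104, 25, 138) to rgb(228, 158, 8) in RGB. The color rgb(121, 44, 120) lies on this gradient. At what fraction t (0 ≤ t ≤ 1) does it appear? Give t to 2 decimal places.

0.14

Invert the lerp on the G channel (largest span, 133): t = (44 − 25) / (158 − 25) = 19/133 = 0.14286.
Check on R: (121 − 104)/(228 − 104) = 0.1371 ✓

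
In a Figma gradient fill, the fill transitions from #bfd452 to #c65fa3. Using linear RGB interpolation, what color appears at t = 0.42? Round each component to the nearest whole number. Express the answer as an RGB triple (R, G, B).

#bfd452 → (191, 212, 82); #c65fa3 → (198, 95, 163).
R = 191 + 0.42 × (198 − 191) = 191 + 0.42 × 7 = 193.94 → 194
G = 212 + 0.42 × (95 − 212) = 212 + 0.42 × -117 = 162.86 → 163
B = 82 + 0.42 × (163 − 82) = 82 + 0.42 × 81 = 116.02 → 116
So the blended color is (194, 163, 116), about #c2a374.

(194, 163, 116)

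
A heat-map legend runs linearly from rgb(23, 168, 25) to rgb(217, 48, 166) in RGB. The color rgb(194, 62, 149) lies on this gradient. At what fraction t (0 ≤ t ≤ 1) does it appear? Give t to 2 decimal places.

Invert the lerp on the R channel (largest span, 194): t = (194 − 23) / (217 − 23) = 171/194 = 0.88144.
Check on G: (62 − 168)/(48 − 168) = 0.8833 ✓

0.88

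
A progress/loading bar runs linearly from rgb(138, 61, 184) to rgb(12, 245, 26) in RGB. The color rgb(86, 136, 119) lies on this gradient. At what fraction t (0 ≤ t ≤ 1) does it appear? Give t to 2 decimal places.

0.41

Invert the lerp on the G channel (largest span, 184): t = (136 − 61) / (245 − 61) = 75/184 = 0.40761.
Check on R: (86 − 138)/(12 − 138) = 0.4127 ✓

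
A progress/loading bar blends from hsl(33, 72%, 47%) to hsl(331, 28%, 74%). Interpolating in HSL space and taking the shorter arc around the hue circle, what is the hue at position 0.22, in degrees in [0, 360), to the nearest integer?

19

Hue: 331 − 33 = 298°, but |298| > 180 so the shorter arc goes the other way: Δh = 298 − 360 = -62°.
H = 33 + 0.22 × (-62) = 19.36 → 19°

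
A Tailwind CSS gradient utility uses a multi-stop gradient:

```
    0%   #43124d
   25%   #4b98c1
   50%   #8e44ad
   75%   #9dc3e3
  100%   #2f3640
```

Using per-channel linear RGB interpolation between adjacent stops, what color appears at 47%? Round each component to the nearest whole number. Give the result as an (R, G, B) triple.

(134, 78, 175)

47% lies between the 25% and 50% stops, so the local fraction is t = (47 − 25)/(50 − 25) = 22/25 ≈ 0.88.
#4b98c1 → (75, 152, 193); #8e44ad → (142, 68, 173).
R = 75 + 0.88 × (142 − 75) = 133.96 → 134
G = 152 + 0.88 × (68 − 152) = 78.08 → 78
B = 193 + 0.88 × (173 − 193) = 175.4 → 175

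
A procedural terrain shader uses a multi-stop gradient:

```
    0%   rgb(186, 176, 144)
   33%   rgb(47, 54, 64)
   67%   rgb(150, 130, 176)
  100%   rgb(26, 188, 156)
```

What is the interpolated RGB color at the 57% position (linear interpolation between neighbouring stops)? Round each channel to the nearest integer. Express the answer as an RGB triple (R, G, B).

(120, 108, 143)

57% lies between the 33% and 67% stops, so the local fraction is t = (57 − 33)/(67 − 33) = 24/34 ≈ 0.7059.
R = 47 + 0.7059 × (150 − 47) = 119.708 → 120
G = 54 + 0.7059 × (130 − 54) = 107.648 → 108
B = 64 + 0.7059 × (176 − 64) = 143.061 → 143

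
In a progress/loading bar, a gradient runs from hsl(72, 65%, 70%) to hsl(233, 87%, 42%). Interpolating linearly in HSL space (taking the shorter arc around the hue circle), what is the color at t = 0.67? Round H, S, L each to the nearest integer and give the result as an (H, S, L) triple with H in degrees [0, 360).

(180, 80, 51)

Hue arc: Δh = 233 − 72 = 161° (|Δh| ≤ 180, already the shorter path).
H = 72 + 0.67 × (161) = 179.87 → 180°
S = 65 + 0.67 × (87 − 65) = 79.74 → 80%
L = 70 + 0.67 × (42 − 70) = 51.24 → 51%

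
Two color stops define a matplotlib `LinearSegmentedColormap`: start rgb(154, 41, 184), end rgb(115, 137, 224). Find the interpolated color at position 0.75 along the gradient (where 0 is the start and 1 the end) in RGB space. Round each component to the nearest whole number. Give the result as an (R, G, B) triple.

(125, 113, 214)

R = 154 + 0.75 × (115 − 154) = 154 + 0.75 × -39 = 124.75 → 125
G = 41 + 0.75 × (137 − 41) = 41 + 0.75 × 96 = 113 → 113
B = 184 + 0.75 × (224 − 184) = 184 + 0.75 × 40 = 214 → 214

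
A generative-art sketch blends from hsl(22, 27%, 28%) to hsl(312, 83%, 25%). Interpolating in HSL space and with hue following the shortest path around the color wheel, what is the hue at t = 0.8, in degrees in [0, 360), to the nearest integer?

326

Hue: 312 − 22 = 290°, but |290| > 180 so the shorter arc goes the other way: Δh = 290 − 360 = -70°.
H = 22 + 0.8 × (-70) = -34 → -34 → -34 mod 360 = 326°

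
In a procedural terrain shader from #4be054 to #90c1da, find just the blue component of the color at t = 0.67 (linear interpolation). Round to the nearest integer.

174

B₁ = 84 (from #4be054), B₂ = 218 (from #90c1da).
B = 84 + 0.67 × (218 − 84) = 173.78 → 174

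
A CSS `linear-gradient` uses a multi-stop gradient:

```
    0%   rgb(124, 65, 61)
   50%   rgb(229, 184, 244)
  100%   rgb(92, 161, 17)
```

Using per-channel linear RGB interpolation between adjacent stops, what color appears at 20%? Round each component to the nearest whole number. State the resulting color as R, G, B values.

(166, 113, 134)

20% lies between the 0% and 50% stops, so the local fraction is t = (20 − 0)/(50 − 0) = 20/50 ≈ 0.4.
R = 124 + 0.4 × (229 − 124) = 166 → 166
G = 65 + 0.4 × (184 − 65) = 112.6 → 113
B = 61 + 0.4 × (244 − 61) = 134.2 → 134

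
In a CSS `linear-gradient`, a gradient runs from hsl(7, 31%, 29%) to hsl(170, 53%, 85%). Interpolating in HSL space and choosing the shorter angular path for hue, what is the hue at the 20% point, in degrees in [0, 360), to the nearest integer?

40

Hue arc: Δh = 170 − 7 = 163° (|Δh| ≤ 180, already the shorter path).
H = 7 + 0.2 × (163) = 39.6 → 40°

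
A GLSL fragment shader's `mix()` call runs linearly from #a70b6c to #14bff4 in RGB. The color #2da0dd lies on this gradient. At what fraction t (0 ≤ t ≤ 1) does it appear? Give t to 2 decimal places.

Invert the lerp on the G channel (largest span, 180): t = (160 − 11) / (191 − 11) = 149/180 = 0.82778.
Check on R: (45 − 167)/(20 − 167) = 0.8299 ✓

0.83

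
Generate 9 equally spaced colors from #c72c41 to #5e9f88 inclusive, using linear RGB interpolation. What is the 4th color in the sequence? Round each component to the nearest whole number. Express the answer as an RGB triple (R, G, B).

(160, 87, 92)

With 9 swatches and endpoints inclusive, swatch 4 sits at t = (4 − 1)/(9 − 1) = 3/8 ≈ 0.375.
#c72c41 → (199, 44, 65); #5e9f88 → (94, 159, 136).
R = 199 + 0.375 × (94 − 199) = 159.625 → 160
G = 44 + 0.375 × (159 − 44) = 87.125 → 87
B = 65 + 0.375 × (136 − 65) = 91.625 → 92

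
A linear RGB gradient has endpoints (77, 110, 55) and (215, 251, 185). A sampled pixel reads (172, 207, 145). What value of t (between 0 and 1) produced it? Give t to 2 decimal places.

0.69

Invert the lerp on the G channel (largest span, 141): t = (207 − 110) / (251 − 110) = 97/141 = 0.68794.
Check on R: (172 − 77)/(215 − 77) = 0.6884 ✓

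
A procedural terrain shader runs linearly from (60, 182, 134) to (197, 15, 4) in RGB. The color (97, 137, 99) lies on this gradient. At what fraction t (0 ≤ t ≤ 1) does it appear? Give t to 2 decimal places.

Invert the lerp on the G channel (largest span, 167): t = (137 − 182) / (15 − 182) = -45/-167 = 0.26946.
Check on R: (97 − 60)/(197 − 60) = 0.2701 ✓

0.27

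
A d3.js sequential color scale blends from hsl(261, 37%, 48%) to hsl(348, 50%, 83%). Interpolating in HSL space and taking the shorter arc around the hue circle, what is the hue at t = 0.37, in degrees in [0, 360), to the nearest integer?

293

Hue arc: Δh = 348 − 261 = 87° (|Δh| ≤ 180, already the shorter path).
H = 261 + 0.37 × (87) = 293.19 → 293°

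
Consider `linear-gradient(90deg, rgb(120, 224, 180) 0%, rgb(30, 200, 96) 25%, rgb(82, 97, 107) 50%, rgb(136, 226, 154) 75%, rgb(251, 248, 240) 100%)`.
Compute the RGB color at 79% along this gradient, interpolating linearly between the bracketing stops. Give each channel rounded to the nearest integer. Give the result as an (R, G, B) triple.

79% lies between the 75% and 100% stops, so the local fraction is t = (79 − 75)/(100 − 75) = 4/25 ≈ 0.16.
R = 136 + 0.16 × (251 − 136) = 154.4 → 154
G = 226 + 0.16 × (248 − 226) = 229.52 → 230
B = 154 + 0.16 × (240 − 154) = 167.76 → 168

(154, 230, 168)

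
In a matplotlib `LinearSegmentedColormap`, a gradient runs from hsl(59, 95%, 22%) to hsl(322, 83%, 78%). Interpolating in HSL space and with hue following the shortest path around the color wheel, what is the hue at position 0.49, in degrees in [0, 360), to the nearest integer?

11

Hue: 322 − 59 = 263°, but |263| > 180 so the shorter arc goes the other way: Δh = 263 − 360 = -97°.
H = 59 + 0.49 × (-97) = 11.47 → 11°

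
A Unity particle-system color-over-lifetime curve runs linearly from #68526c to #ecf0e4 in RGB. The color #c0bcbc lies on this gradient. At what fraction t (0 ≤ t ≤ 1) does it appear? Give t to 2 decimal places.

Invert the lerp on the G channel (largest span, 158): t = (188 − 82) / (240 − 82) = 106/158 = 0.67089.
Check on R: (192 − 104)/(236 − 104) = 0.6667 ✓

0.67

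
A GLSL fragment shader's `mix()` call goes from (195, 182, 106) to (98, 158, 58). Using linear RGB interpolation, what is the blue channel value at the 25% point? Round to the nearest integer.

94

B = 106 + 0.25 × (58 − 106) = 94 → 94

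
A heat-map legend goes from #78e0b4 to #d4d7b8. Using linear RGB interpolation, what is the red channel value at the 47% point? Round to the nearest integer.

R₁ = 120 (from #78e0b4), R₂ = 212 (from #d4d7b8).
R = 120 + 0.47 × (212 − 120) = 163.24 → 163

163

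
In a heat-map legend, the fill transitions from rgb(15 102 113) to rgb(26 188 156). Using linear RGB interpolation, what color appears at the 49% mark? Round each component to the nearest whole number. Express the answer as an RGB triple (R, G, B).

(20, 144, 134)

49% corresponds to t = 0.49.
R = 15 + 0.49 × (26 − 15) = 15 + 0.49 × 11 = 20.39 → 20
G = 102 + 0.49 × (188 − 102) = 102 + 0.49 × 86 = 144.14 → 144
B = 113 + 0.49 × (156 − 113) = 113 + 0.49 × 43 = 134.07 → 134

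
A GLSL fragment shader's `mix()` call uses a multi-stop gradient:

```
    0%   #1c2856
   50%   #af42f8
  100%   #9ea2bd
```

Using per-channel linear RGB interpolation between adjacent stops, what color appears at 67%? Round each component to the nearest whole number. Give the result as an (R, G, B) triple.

(169, 99, 228)

67% lies between the 50% and 100% stops, so the local fraction is t = (67 − 50)/(100 − 50) = 17/50 ≈ 0.34.
#af42f8 → (175, 66, 248); #9ea2bd → (158, 162, 189).
R = 175 + 0.34 × (158 − 175) = 169.22 → 169
G = 66 + 0.34 × (162 − 66) = 98.64 → 99
B = 248 + 0.34 × (189 − 248) = 227.94 → 228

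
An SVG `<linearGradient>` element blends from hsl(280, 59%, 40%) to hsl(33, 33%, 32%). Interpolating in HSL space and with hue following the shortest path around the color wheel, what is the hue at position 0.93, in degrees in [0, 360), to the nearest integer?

25

Hue: 33 − 280 = -247°, but |-247| > 180 so the shorter arc goes the other way: Δh = -247 + 360 = 113°.
H = 280 + 0.93 × (113) = 385.09 → 385 → 385 mod 360 = 25°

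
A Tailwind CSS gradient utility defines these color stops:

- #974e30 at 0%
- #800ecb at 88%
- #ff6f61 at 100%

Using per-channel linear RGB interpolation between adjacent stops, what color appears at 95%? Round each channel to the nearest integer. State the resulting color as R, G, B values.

(202, 71, 141)

95% lies between the 88% and 100% stops, so the local fraction is t = (95 − 88)/(100 − 88) = 7/12 ≈ 0.5833.
#800ecb → (128, 14, 203); #ff6f61 → (255, 111, 97).
R = 128 + 0.5833 × (255 − 128) = 202.079 → 202
G = 14 + 0.5833 × (111 − 14) = 70.58 → 71
B = 203 + 0.5833 × (97 − 203) = 141.17 → 141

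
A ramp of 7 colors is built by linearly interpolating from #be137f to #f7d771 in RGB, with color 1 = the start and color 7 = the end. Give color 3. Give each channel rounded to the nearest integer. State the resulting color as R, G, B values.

With 7 swatches and endpoints inclusive, swatch 3 sits at t = (3 − 1)/(7 − 1) = 2/6 ≈ 0.3333.
#be137f → (190, 19, 127); #f7d771 → (247, 215, 113).
R = 190 + 0.3333 × (247 − 190) = 208.998 → 209
G = 19 + 0.3333 × (215 − 19) = 84.327 → 84
B = 127 + 0.3333 × (113 − 127) = 122.334 → 122

(209, 84, 122)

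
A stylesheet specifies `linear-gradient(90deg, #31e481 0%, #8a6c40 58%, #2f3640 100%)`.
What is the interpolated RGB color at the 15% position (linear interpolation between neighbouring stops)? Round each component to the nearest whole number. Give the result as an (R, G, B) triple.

(72, 197, 112)

15% lies between the 0% and 58% stops, so the local fraction is t = (15 − 0)/(58 − 0) = 15/58 ≈ 0.2586.
#31e481 → (49, 228, 129); #8a6c40 → (138, 108, 64).
R = 49 + 0.2586 × (138 − 49) = 72.015 → 72
G = 228 + 0.2586 × (108 − 228) = 196.968 → 197
B = 129 + 0.2586 × (64 − 129) = 112.191 → 112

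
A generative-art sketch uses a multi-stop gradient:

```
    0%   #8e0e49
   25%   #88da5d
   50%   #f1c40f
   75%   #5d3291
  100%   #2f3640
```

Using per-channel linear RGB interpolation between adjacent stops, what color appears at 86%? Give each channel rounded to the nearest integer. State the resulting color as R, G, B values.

(73, 52, 109)

86% lies between the 75% and 100% stops, so the local fraction is t = (86 − 75)/(100 − 75) = 11/25 ≈ 0.44.
#5d3291 → (93, 50, 145); #2f3640 → (47, 54, 64).
R = 93 + 0.44 × (47 − 93) = 72.76 → 73
G = 50 + 0.44 × (54 − 50) = 51.76 → 52
B = 145 + 0.44 × (64 − 145) = 109.36 → 109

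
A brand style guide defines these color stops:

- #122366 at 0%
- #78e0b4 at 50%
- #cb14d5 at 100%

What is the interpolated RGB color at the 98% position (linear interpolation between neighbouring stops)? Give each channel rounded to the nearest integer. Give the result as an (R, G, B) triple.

98% lies between the 50% and 100% stops, so the local fraction is t = (98 − 50)/(100 − 50) = 48/50 ≈ 0.96.
#78e0b4 → (120, 224, 180); #cb14d5 → (203, 20, 213).
R = 120 + 0.96 × (203 − 120) = 199.68 → 200
G = 224 + 0.96 × (20 − 224) = 28.16 → 28
B = 180 + 0.96 × (213 − 180) = 211.68 → 212

(200, 28, 212)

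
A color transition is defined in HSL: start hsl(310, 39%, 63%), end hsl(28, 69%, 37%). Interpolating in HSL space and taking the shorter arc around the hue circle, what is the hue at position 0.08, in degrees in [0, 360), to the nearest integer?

316

Hue: 28 − 310 = -282°, but |-282| > 180 so the shorter arc goes the other way: Δh = -282 + 360 = 78°.
H = 310 + 0.08 × (78) = 316.24 → 316°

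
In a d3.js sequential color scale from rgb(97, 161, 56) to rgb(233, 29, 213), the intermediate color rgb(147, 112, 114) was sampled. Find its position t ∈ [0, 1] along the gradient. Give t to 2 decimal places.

Invert the lerp on the B channel (largest span, 157): t = (114 − 56) / (213 − 56) = 58/157 = 0.36943.
Check on R: (147 − 97)/(233 − 97) = 0.3676 ✓

0.37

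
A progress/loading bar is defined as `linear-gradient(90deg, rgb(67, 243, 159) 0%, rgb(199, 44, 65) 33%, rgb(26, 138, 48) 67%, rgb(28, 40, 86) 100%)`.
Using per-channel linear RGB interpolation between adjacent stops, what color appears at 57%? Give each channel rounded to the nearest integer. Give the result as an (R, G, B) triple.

(77, 110, 53)

57% lies between the 33% and 67% stops, so the local fraction is t = (57 − 33)/(67 − 33) = 24/34 ≈ 0.7059.
R = 199 + 0.7059 × (26 − 199) = 76.879 → 77
G = 44 + 0.7059 × (138 − 44) = 110.355 → 110
B = 65 + 0.7059 × (48 − 65) = 53 → 53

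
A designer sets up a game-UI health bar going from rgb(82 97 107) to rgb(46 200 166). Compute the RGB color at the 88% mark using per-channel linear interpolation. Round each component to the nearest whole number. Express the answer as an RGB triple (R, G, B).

88% corresponds to t = 0.88.
R = 82 + 0.88 × (46 − 82) = 82 + 0.88 × -36 = 50.32 → 50
G = 97 + 0.88 × (200 − 97) = 97 + 0.88 × 103 = 187.64 → 188
B = 107 + 0.88 × (166 − 107) = 107 + 0.88 × 59 = 158.92 → 159

(50, 188, 159)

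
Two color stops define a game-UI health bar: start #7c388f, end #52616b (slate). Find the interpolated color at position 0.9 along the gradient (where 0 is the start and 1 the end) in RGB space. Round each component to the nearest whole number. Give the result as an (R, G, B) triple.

#7c388f → (124, 56, 143); #52616b → (82, 97, 107).
R = 124 + 0.9 × (82 − 124) = 124 + 0.9 × -42 = 86.2 → 86
G = 56 + 0.9 × (97 − 56) = 56 + 0.9 × 41 = 92.9 → 93
B = 143 + 0.9 × (107 − 143) = 143 + 0.9 × -36 = 110.6 → 111
So the blended color is (86, 93, 111), about #565d6f.

(86, 93, 111)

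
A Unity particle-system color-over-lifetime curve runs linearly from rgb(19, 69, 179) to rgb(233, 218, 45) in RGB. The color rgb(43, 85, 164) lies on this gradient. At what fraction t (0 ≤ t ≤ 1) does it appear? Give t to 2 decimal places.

0.11

Invert the lerp on the R channel (largest span, 214): t = (43 − 19) / (233 − 19) = 24/214 = 0.11215.
Check on G: (85 − 69)/(218 − 69) = 0.1074 ✓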